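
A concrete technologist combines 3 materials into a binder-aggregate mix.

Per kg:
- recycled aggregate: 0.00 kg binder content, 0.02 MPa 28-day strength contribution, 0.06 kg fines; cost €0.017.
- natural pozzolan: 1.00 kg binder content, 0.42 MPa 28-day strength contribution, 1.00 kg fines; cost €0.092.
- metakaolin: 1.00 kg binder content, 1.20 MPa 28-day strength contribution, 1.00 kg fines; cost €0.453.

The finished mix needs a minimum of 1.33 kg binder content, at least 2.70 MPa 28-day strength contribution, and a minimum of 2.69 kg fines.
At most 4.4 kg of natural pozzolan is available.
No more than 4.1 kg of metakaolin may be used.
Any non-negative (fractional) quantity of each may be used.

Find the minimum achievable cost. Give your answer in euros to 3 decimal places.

Let x1 = kg of recycled aggregate, x2 = kg of natural pozzolan, x3 = kg of metakaolin.
min 0.017x1 + 0.092x2 + 0.453x3 with:
  1x2 + 1x3 ≥ 1.33   (binder content)
  0.02x1 + 0.42x2 + 1.2x3 ≥ 2.7   (28-day strength contribution)
  0.06x1 + 1x2 + 1x3 ≥ 2.69   (fines)
  x2 ≤ 4.4
  x3 ≤ 4.1
  x1, x2, x3 ≥ 0.
The cheapest feasible vertex uses only natural pozzolan, metakaolin; recycled aggregate is not used. There the 28-day strength contribution and the natural pozzolan cap constraints are tight.
Solving gives x2 = 4.4, x3 = 0.71.
Cost = 0.092·4.4 + 0.453·0.71 = 0.72643.

€0.726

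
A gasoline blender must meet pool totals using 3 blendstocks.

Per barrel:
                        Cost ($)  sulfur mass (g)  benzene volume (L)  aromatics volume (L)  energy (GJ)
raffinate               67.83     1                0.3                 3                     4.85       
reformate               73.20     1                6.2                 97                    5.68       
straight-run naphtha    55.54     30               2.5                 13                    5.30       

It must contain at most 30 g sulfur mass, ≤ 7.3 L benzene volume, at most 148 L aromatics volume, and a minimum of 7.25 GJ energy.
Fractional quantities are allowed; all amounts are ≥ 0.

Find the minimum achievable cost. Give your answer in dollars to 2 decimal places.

Set it up as a linear program. Let x1 = barrels of raffinate, x2 = barrels of reformate, x3 = barrels of straight-run naphtha.
min 67.83x1 + 73.2x2 + 55.54x3 with:
  1x1 + 1x2 + 30x3 ≤ 30   (sulfur mass)
  0.3x1 + 6.2x2 + 2.5x3 ≤ 7.3   (benzene volume)
  3x1 + 97x2 + 13x3 ≤ 148   (aromatics volume)
  4.85x1 + 5.68x2 + 5.3x3 ≥ 7.25   (energy)
  x1, x2, x3 ≥ 0.
The minimum-cost mix takes nothing from raffinate — only reformate, straight-run naphtha. There the sulfur mass and energy constraints are tight.
Optimal quantities: reformate = 0.3543 barrels, straight-run naphtha = 0.9882 barrels.
Objective = 73.2·0.3543 + 55.54·0.9882 = 80.8194.

$80.82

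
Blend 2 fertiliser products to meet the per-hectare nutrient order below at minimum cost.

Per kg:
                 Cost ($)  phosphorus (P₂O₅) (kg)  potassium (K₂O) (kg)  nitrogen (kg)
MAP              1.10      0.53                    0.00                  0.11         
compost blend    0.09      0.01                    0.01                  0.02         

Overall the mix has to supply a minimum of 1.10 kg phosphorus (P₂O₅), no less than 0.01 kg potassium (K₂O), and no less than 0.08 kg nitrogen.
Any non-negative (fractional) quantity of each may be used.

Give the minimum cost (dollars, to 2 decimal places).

$2.35

Let x1 = kg of MAP, x2 = kg of compost blend.
min 1.1x1 + 0.09x2 s.t.:
  0.53x1 + 0.01x2 ≥ 1.1   (phosphorus (P₂O₅))
  0.01x2 ≥ 0.01   (potassium (K₂O))
  0.11x1 + 0.02x2 ≥ 0.08   (nitrogen)
  x1, x2 ≥ 0.
Both inputs are positive at the optimum. There the phosphorus (P₂O₅) and potassium (K₂O) constraints are tight.
That vertex is x1 = 2.057, x2 = 1.
Total cost: 1.1·2.057 + 0.09·1 = 2.3527.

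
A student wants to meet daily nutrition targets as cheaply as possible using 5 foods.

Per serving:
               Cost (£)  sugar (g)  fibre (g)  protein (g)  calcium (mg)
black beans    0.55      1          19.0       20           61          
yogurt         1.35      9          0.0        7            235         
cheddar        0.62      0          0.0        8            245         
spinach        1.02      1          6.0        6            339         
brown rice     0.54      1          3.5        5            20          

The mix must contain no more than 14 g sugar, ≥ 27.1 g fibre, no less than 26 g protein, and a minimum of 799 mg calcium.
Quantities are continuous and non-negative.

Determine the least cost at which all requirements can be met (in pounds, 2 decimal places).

Treat it as an LP. Let x1 = servings of black beans, x2 = servings of yogurt, x3 = servings of cheddar, x4 = servings of spinach, x5 = servings of brown rice.
Minimize 0.55x1 + 1.35x2 + 0.62x3 + 1.02x4 + 0.54x5 with:
  1x1 + 9x2 + 1x4 + 1x5 ≤ 14   (sugar)
  19x1 + 6x4 + 3.5x5 ≥ 27.1   (fibre)
  20x1 + 7x2 + 8x3 + 6x4 + 5x5 ≥ 26   (protein)
  61x1 + 235x2 + 245x3 + 339x4 + 20x5 ≥ 799   (calcium)
  x1, x2, x3, x4, x5 ≥ 0.
At the optimum only black beans, cheddar are positive (yogurt, spinach, brown rice = 0). There the fibre and calcium constraints are tight.
Solving gives x1 = 1.426, x3 = 2.906.
Total cost: 0.55·1.426 + 0.62·2.906 = 2.5860.

£2.59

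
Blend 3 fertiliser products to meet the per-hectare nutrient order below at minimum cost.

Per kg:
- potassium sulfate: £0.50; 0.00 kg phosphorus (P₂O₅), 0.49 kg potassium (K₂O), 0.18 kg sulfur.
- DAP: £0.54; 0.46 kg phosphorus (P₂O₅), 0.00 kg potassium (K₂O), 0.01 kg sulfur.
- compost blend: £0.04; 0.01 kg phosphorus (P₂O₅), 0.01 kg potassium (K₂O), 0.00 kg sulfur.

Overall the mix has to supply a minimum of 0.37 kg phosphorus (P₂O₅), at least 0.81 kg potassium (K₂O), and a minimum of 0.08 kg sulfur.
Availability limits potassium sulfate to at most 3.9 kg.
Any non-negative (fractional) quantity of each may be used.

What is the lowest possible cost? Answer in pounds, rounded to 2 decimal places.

This is a linear program. Let x1 = kg of potassium sulfate, x2 = kg of DAP, x3 = kg of compost blend.
min 0.5x1 + 0.54x2 + 0.04x3 subject to:
  0.46x2 + 0.01x3 ≥ 0.37   (phosphorus (P₂O₅))
  0.49x1 + 0.01x3 ≥ 0.81   (potassium (K₂O))
  0.18x1 + 0.01x2 ≥ 0.08   (sulfur)
  x1 ≤ 3.9
  x1, x2, x3 ≥ 0.
At the optimum only potassium sulfate, DAP are positive (compost blend = 0). There the phosphorus (P₂O₅) and potassium (K₂O) constraints are tight.
So potassium sulfate = 1.653 kg, DAP = 0.8043 kg.
Total cost: 0.5·1.653 + 0.54·0.8043 = 1.2608.

£1.26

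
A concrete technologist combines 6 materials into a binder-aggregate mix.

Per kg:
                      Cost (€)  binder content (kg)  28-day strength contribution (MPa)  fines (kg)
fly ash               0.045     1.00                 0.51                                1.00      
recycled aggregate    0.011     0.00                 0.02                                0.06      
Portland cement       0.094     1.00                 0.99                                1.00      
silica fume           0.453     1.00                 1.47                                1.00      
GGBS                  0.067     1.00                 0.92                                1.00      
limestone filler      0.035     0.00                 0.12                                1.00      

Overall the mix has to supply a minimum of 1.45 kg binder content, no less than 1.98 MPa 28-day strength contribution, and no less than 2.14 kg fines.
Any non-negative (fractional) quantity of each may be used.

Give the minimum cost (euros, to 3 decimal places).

This is a linear program. Let x1 = kg of fly ash, x2 = kg of recycled aggregate, x3 = kg of Portland cement, x4 = kg of silica fume, x5 = kg of GGBS, x6 = kg of limestone filler.
min 0.045x1 + 0.011x2 + 0.094x3 + 0.453x4 + 0.067x5 + 0.035x6 s.t.:
  1x1 + 1x3 + 1x4 + 1x5 ≥ 1.45   (binder content)
  0.51x1 + 0.02x2 + 0.99x3 + 1.47x4 + 0.92x5 + 0.12x6 ≥ 1.98   (28-day strength contribution)
  1x1 + 0.06x2 + 1x3 + 1x4 + 1x5 + 1x6 ≥ 2.14   (fines)
  x1, x2, x3, x4, x5, x6 ≥ 0.
The cheapest feasible vertex uses only GGBS; fly ash, recycled aggregate, Portland cement, silica fume, limestone filler are not used. The 28-day strength contribution requirement is met with equality.
That vertex is x5 = 2.152.
Total cost: 0.067·2.152 = 0.14418.

€0.144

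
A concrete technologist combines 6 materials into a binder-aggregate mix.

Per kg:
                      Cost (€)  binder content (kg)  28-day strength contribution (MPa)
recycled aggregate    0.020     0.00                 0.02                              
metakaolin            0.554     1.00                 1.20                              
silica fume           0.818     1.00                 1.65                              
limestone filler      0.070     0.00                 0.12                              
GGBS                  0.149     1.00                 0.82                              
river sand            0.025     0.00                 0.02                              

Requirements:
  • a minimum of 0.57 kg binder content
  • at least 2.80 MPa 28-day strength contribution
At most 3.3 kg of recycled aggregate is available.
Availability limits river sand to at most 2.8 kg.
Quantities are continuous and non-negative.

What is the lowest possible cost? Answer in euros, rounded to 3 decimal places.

Let x1 = kg of recycled aggregate, x2 = kg of metakaolin, x3 = kg of silica fume, x4 = kg of limestone filler, x5 = kg of GGBS, x6 = kg of river sand.
Minimise 0.02x1 + 0.554x2 + 0.818x3 + 0.07x4 + 0.149x5 + 0.025x6 s.t.:
  1x2 + 1x3 + 1x5 ≥ 0.57   (binder content)
  0.02x1 + 1.2x2 + 1.65x3 + 0.12x4 + 0.82x5 + 0.02x6 ≥ 2.8   (28-day strength contribution)
  x1 ≤ 3.3
  x6 ≤ 2.8
  x1, x2, x3, x4, x5, x6 ≥ 0.
At the optimum only GGBS is positive (recycled aggregate, metakaolin, silica fume, limestone filler, river sand = 0). There the 28-day strength contribution constraint is tight.
So GGBS = 3.415 kg.
Total cost: 0.149·3.415 = 0.50884.

€0.509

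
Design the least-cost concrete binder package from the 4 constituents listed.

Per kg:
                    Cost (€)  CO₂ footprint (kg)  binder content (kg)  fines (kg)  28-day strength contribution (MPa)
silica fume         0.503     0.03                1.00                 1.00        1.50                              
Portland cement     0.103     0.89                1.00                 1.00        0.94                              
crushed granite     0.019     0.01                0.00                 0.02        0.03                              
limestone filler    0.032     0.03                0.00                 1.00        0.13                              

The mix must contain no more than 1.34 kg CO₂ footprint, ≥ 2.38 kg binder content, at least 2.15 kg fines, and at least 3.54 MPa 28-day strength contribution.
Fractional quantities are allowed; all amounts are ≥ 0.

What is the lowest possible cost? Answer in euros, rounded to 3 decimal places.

€0.852

Treat it as an LP. Let x1 = kg of silica fume, x2 = kg of Portland cement, x3 = kg of crushed granite, x4 = kg of limestone filler.
Minimise 0.503x1 + 0.103x2 + 0.019x3 + 0.032x4 with:
  0.03x1 + 0.89x2 + 0.01x3 + 0.03x4 ≤ 1.34   (CO₂ footprint)
  1x1 + 1x2 ≥ 2.38   (binder content)
  1x1 + 1x2 + 0.02x3 + 1x4 ≥ 2.15   (fines)
  1.5x1 + 0.94x2 + 0.03x3 + 0.13x4 ≥ 3.54   (28-day strength contribution)
  x1, x2, x3, x4 ≥ 0.
The cheapest feasible vertex uses only silica fume, Portland cement, limestone filler; crushed granite is not used. There the CO₂ footprint, binder content, 28-day strength contribution constraints are tight.
Solving gives x1 = 1.091, x2 = 1.289, x4 = 5.324.
Hence cost = 0.503·1.091 + 0.103·1.289 + 0.032·5.324 = €0.85191.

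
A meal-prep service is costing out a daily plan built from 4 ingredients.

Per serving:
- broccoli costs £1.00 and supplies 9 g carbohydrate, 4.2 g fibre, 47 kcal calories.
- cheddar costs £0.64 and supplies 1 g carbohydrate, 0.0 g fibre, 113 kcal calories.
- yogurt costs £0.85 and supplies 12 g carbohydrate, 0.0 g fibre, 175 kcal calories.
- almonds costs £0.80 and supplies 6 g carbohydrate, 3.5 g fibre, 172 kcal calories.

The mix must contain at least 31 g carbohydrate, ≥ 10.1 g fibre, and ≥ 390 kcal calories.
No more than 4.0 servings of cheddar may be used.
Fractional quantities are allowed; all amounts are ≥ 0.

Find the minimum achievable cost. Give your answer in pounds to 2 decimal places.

Let x1 = servings of broccoli, x2 = servings of cheddar, x3 = servings of yogurt, x4 = servings of almonds.
Minimize 1x1 + 0.64x2 + 0.85x3 + 0.8x4 s.t.:
  9x1 + 1x2 + 12x3 + 6x4 ≥ 31   (carbohydrate)
  4.2x1 + 3.5x4 ≥ 10.1   (fibre)
  47x1 + 113x2 + 175x3 + 172x4 ≥ 390   (calories)
  x2 ≤ 4
  x1, x2, x3, x4 ≥ 0.
The optimal basis is {broccoli, yogurt, almonds}; cheddar drops out. There the carbohydrate, fibre, calories constraints are tight.
Optimal quantities: broccoli = 1.648 servings, yogurt = 0.8933 servings, almonds = 0.9083 servings.
Cost = 1·1.648 + 0.85·0.8933 + 0.8·0.9083 = 3.1339.

£3.13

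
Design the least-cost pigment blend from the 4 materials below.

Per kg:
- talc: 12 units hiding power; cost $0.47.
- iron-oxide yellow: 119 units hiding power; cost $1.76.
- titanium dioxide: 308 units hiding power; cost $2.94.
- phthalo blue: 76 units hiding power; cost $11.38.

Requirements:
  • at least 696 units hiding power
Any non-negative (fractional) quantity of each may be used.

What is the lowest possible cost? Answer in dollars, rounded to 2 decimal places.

$6.64

Let x1 = kg of talc, x2 = kg of iron-oxide yellow, x3 = kg of titanium dioxide, x4 = kg of phthalo blue.
min 0.47x1 + 1.76x2 + 2.94x3 + 11.38x4 with:
  12x1 + 119x2 + 308x3 + 76x4 ≥ 696   (hiding power)
  x1, x2, x3, x4 ≥ 0.
The minimum-cost mix takes nothing from talc, iron-oxide yellow, phthalo blue — only titanium dioxide. The hiding power requirement is met with equality.
Optimal quantities: titanium dioxide = 2.26 kg.
Cost = 2.94·2.26 = 6.6444.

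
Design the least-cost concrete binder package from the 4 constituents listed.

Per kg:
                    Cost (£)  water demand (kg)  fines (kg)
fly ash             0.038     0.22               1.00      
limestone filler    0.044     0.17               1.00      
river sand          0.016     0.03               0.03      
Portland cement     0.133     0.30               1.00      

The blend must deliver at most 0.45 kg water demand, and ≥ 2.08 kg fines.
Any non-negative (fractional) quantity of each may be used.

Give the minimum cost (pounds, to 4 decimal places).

This is a linear program. Let x1 = kg of fly ash, x2 = kg of limestone filler, x3 = kg of river sand, x4 = kg of Portland cement.
min 0.038x1 + 0.044x2 + 0.016x3 + 0.133x4 with:
  0.22x1 + 0.17x2 + 0.03x3 + 0.3x4 ≤ 0.45   (water demand)
  1x1 + 1x2 + 0.03x3 + 1x4 ≥ 2.08   (fines)
  x1, x2, x3, x4 ≥ 0.
The optimal basis is {fly ash, limestone filler}; river sand, Portland cement drop out. Binding constraints: water demand and fines.
Solving gives x1 = 1.928, x2 = 0.152.
Cost = 0.038·1.928 + 0.044·0.152 = 0.079952.

£0.0800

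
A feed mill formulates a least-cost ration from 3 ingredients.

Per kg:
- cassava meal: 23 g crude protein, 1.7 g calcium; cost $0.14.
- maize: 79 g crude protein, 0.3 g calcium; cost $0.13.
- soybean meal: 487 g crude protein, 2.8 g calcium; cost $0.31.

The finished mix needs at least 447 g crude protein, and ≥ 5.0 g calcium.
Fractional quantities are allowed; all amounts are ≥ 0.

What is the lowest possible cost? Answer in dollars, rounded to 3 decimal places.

$0.479

This is a linear program. Let x1 = kg of cassava meal, x2 = kg of maize, x3 = kg of soybean meal.
Minimize 0.14x1 + 0.13x2 + 0.31x3 with:
  23x1 + 79x2 + 487x3 ≥ 447   (crude protein)
  1.7x1 + 0.3x2 + 2.8x3 ≥ 5   (calcium)
  x1, x2, x3 ≥ 0.
At the optimum only cassava meal, soybean meal are positive (maize = 0). There the crude protein and calcium constraints are tight.
Solving gives x1 = 1.55, x3 = 0.8447.
Total cost: 0.14·1.55 + 0.31·0.8447 = 0.47886.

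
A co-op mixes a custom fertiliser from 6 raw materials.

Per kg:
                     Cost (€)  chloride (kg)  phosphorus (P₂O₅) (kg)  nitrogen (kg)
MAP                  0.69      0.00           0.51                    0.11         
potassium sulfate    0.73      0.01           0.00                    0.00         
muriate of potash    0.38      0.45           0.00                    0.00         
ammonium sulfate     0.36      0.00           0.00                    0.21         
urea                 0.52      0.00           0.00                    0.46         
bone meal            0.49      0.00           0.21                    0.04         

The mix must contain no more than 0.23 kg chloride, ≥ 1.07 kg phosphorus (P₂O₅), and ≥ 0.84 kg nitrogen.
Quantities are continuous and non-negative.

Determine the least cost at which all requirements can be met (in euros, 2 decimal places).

€2.14

Set it up as a linear program. Let x1 = kg of MAP, x2 = kg of potassium sulfate, x3 = kg of muriate of potash, x4 = kg of ammonium sulfate, x5 = kg of urea, x6 = kg of bone meal.
Minimise 0.69x1 + 0.73x2 + 0.38x3 + 0.36x4 + 0.52x5 + 0.49x6 subject to:
  0.01x2 + 0.45x3 ≤ 0.23   (chloride)
  0.51x1 + 0.21x6 ≥ 1.07   (phosphorus (P₂O₅))
  0.11x1 + 0.21x4 + 0.46x5 + 0.04x6 ≥ 0.84   (nitrogen)
  x1, x2, x3, x4, x5, x6 ≥ 0.
The minimum-cost mix takes nothing from potassium sulfate, muriate of potash, ammonium sulfate, bone meal — only MAP, urea. There the phosphorus (P₂O₅) and nitrogen constraints are tight.
Optimal quantities: MAP = 2.098 kg, urea = 1.324 kg.
Total cost: 0.69·2.098 + 0.52·1.324 = 2.1361.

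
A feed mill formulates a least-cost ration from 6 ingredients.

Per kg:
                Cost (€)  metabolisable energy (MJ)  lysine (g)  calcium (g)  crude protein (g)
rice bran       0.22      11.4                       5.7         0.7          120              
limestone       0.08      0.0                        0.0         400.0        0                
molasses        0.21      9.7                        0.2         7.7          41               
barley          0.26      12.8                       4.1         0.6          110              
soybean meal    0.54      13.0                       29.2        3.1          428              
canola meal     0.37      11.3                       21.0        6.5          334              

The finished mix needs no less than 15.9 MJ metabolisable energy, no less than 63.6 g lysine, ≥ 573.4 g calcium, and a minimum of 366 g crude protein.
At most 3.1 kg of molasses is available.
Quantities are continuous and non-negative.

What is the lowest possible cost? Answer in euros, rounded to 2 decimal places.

€1.23

This is a linear program. Let x1 = kg of rice bran, x2 = kg of limestone, x3 = kg of molasses, x4 = kg of barley, x5 = kg of soybean meal, x6 = kg of canola meal.
min 0.22x1 + 0.08x2 + 0.21x3 + 0.26x4 + 0.54x5 + 0.37x6 subject to:
  11.4x1 + 9.7x3 + 12.8x4 + 13x5 + 11.3x6 ≥ 15.9   (metabolisable energy)
  5.7x1 + 0.2x3 + 4.1x4 + 29.2x5 + 21x6 ≥ 63.6   (lysine)
  0.7x1 + 400x2 + 7.7x3 + 0.6x4 + 3.1x5 + 6.5x6 ≥ 573.4   (calcium)
  120x1 + 41x3 + 110x4 + 428x5 + 334x6 ≥ 366   (crude protein)
  x3 ≤ 3.1
  x1, x2, x3, x4, x5, x6 ≥ 0.
The cheapest feasible vertex uses only limestone, canola meal; rice bran, molasses, barley, soybean meal are not used. Binding constraints: lysine and calcium.
Solving gives x2 = 1.384, x6 = 3.029.
Objective = 0.08·1.384 + 0.37·3.029 = 1.2315.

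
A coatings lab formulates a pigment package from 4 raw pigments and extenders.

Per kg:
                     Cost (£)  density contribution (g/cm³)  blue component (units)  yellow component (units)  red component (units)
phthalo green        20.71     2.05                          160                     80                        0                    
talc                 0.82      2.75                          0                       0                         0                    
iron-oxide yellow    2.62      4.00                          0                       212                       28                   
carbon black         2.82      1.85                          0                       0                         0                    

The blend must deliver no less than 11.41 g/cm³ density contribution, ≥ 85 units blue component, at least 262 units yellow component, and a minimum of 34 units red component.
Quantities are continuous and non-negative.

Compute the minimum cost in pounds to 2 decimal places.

Let x1 = kg of phthalo green, x2 = kg of talc, x3 = kg of iron-oxide yellow, x4 = kg of carbon black.
Minimize 20.71x1 + 0.82x2 + 2.62x3 + 2.82x4 with:
  2.05x1 + 2.75x2 + 4x3 + 1.85x4 ≥ 11.41   (density contribution)
  160x1 ≥ 85   (blue component)
  80x1 + 212x3 ≥ 262   (yellow component)
  28x3 ≥ 34   (red component)
  x1, x2, x3, x4 ≥ 0.
At the optimum only phthalo green, talc, iron-oxide yellow are positive (carbon black = 0). There the density contribution, blue component, red component constraints are tight.
Optimal quantities: phthalo green = 0.5312 kg, talc = 1.987 kg, iron-oxide yellow = 1.214 kg.
Total cost: 20.71·0.5312 + 0.82·1.987 + 2.62·1.214 = 15.8112.

£15.81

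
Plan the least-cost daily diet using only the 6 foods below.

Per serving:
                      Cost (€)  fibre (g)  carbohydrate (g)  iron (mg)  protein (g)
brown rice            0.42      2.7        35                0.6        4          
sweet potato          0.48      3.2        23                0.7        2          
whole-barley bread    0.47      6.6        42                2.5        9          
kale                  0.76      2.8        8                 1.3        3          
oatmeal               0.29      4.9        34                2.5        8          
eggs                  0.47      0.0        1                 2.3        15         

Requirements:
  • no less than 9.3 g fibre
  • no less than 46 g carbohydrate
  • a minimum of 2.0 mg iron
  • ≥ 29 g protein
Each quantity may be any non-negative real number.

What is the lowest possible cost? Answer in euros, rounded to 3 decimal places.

Let x1 = servings of brown rice, x2 = servings of sweet potato, x3 = servings of whole-barley bread, x4 = servings of kale, x5 = servings of oatmeal, x6 = servings of eggs.
min 0.42x1 + 0.48x2 + 0.47x3 + 0.76x4 + 0.29x5 + 0.47x6 s.t.:
  2.7x1 + 3.2x2 + 6.6x3 + 2.8x4 + 4.9x5 ≥ 9.3   (fibre)
  35x1 + 23x2 + 42x3 + 8x4 + 34x5 + 1x6 ≥ 46   (carbohydrate)
  0.6x1 + 0.7x2 + 2.5x3 + 1.3x4 + 2.5x5 + 2.3x6 ≥ 2   (iron)
  4x1 + 2x2 + 9x3 + 3x4 + 8x5 + 15x6 ≥ 29   (protein)
  x1, x2, x3, x4, x5, x6 ≥ 0.
The cheapest feasible vertex uses only oatmeal, eggs; brown rice, sweet potato, whole-barley bread, kale are not used. The fibre and protein requirements are met with equality.
Solving gives x5 = 1.898, x6 = 0.9211.
Hence cost = 0.29·1.898 + 0.47·0.9211 = €0.98334.

€0.983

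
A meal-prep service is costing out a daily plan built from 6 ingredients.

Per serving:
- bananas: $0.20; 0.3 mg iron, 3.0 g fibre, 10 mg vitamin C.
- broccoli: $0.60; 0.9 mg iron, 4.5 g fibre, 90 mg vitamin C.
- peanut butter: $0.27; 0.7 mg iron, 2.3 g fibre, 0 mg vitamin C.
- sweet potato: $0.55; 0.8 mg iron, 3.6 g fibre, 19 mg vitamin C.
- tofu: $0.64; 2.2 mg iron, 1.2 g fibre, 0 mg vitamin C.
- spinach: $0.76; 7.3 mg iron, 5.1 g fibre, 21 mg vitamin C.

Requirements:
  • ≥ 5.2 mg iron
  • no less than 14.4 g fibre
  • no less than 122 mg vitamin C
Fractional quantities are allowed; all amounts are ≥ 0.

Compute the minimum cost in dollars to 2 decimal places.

$1.45

Treat it as an LP. Let x1 = servings of bananas, x2 = servings of broccoli, x3 = servings of peanut butter, x4 = servings of sweet potato, x5 = servings of tofu, x6 = servings of spinach.
Minimise 0.2x1 + 0.6x2 + 0.27x3 + 0.55x4 + 0.64x5 + 0.76x6 with:
  0.3x1 + 0.9x2 + 0.7x3 + 0.8x4 + 2.2x5 + 7.3x6 ≥ 5.2   (iron)
  3x1 + 4.5x2 + 2.3x3 + 3.6x4 + 1.2x5 + 5.1x6 ≥ 14.4   (fibre)
  10x1 + 90x2 + 19x4 + 21x6 ≥ 122   (vitamin C)
  x1, x2, x3, x4, x5, x6 ≥ 0.
The optimal basis is {bananas, broccoli, spinach}; peanut butter, sweet potato, tofu drop out. There the iron, fibre, vitamin C constraints are tight.
Optimal quantities: bananas = 2.526 servings, broccoli = 0.9605 servings, spinach = 0.4901 servings.
Objective = 0.2·2.526 + 0.6·0.9605 + 0.76·0.4901 = 1.4540.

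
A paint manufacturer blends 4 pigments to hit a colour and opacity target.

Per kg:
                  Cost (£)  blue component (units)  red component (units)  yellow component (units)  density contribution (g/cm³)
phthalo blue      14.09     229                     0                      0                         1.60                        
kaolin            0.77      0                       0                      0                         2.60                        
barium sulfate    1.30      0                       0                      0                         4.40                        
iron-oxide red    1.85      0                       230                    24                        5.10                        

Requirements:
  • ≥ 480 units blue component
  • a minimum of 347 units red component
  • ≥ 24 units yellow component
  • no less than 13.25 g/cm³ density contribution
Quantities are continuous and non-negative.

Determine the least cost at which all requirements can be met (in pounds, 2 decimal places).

£32.98

This is a linear program. Let x1 = kg of phthalo blue, x2 = kg of kaolin, x3 = kg of barium sulfate, x4 = kg of iron-oxide red.
Minimize 14.09x1 + 0.77x2 + 1.3x3 + 1.85x4 subject to:
  229x1 ≥ 480   (blue component)
  230x4 ≥ 347   (red component)
  24x4 ≥ 24   (yellow component)
  1.6x1 + 2.6x2 + 4.4x3 + 5.1x4 ≥ 13.25   (density contribution)
  x1, x2, x3, x4 ≥ 0.
The minimum-cost mix takes nothing from kaolin — only phthalo blue, barium sulfate, iron-oxide red. The blue component, red component, density contribution requirements are met with equality.
Solving gives x1 = 2.0961, x3 = 0.50044, x4 = 1.5087.
Hence cost = 14.09·2.0961 + 1.3·0.50044 + 1.85·1.5087 = £32.9757.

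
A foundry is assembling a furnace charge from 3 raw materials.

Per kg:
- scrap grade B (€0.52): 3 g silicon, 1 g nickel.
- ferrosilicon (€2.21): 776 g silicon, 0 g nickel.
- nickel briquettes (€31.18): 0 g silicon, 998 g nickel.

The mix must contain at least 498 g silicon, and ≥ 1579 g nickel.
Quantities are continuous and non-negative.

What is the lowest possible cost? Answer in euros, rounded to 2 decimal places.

Let x1 = kg of scrap grade B, x2 = kg of ferrosilicon, x3 = kg of nickel briquettes.
Minimise 0.52x1 + 2.21x2 + 31.18x3 with:
  3x1 + 776x2 ≥ 498   (silicon)
  1x1 + 998x3 ≥ 1579   (nickel)
  x1, x2, x3 ≥ 0.
The optimal basis is {ferrosilicon, nickel briquettes}; scrap grade B drops out. There the silicon and nickel constraints are tight.
Solving gives x2 = 0.6418, x3 = 1.582.
Hence cost = 2.21·0.6418 + 31.18·1.582 = €50.7451.

€50.75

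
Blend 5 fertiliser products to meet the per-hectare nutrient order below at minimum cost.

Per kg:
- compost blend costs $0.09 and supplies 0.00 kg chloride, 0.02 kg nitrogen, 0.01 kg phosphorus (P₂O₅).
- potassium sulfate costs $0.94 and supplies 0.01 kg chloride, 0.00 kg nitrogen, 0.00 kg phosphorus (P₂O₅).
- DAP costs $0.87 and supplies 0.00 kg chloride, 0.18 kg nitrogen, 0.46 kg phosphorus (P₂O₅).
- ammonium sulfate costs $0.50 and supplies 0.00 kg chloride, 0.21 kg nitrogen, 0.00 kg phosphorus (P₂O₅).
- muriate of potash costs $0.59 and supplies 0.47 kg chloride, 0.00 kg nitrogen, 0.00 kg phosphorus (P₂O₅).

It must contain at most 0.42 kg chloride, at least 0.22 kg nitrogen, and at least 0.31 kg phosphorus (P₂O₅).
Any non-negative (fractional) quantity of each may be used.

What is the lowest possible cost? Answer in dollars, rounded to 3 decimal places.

$0.821

Let x1 = kg of compost blend, x2 = kg of potassium sulfate, x3 = kg of DAP, x4 = kg of ammonium sulfate, x5 = kg of muriate of potash.
Minimize 0.09x1 + 0.94x2 + 0.87x3 + 0.5x4 + 0.59x5 s.t.:
  0.01x2 + 0.47x5 ≤ 0.42   (chloride)
  0.02x1 + 0.18x3 + 0.21x4 ≥ 0.22   (nitrogen)
  0.01x1 + 0.46x3 ≥ 0.31   (phosphorus (P₂O₅))
  x1, x2, x3, x4, x5 ≥ 0.
The cheapest feasible vertex uses only DAP, ammonium sulfate; compost blend, potassium sulfate, muriate of potash are not used. Binding constraints: nitrogen and phosphorus (P₂O₅).
Solving gives x3 = 0.6739, x4 = 0.47.
Total cost: 0.87·0.6739 + 0.5·0.47 = 0.82129.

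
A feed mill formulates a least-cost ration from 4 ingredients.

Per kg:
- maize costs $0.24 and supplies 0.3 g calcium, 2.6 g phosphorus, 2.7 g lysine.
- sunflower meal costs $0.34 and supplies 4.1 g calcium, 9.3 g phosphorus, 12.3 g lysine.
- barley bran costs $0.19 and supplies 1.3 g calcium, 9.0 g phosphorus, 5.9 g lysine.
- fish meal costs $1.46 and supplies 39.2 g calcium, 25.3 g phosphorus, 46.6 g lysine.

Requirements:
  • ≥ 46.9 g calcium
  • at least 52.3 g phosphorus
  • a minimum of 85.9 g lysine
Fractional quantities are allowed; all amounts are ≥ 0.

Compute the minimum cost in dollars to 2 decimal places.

$2.51

Treat it as an LP. Let x1 = kg of maize, x2 = kg of sunflower meal, x3 = kg of barley bran, x4 = kg of fish meal.
Minimize 0.24x1 + 0.34x2 + 0.19x3 + 1.46x4 subject to:
  0.3x1 + 4.1x2 + 1.3x3 + 39.2x4 ≥ 46.9   (calcium)
  2.6x1 + 9.3x2 + 9x3 + 25.3x4 ≥ 52.3   (phosphorus)
  2.7x1 + 12.3x2 + 5.9x3 + 46.6x4 ≥ 85.9   (lysine)
  x1, x2, x3, x4 ≥ 0.
The cheapest feasible vertex uses only sunflower meal, fish meal; maize, barley bran are not used. There the calcium and lysine constraints are tight.
Solving gives x2 = 4.06, x4 = 0.7718.
Total cost: 0.34·4.06 + 1.46·0.7718 = 2.5072.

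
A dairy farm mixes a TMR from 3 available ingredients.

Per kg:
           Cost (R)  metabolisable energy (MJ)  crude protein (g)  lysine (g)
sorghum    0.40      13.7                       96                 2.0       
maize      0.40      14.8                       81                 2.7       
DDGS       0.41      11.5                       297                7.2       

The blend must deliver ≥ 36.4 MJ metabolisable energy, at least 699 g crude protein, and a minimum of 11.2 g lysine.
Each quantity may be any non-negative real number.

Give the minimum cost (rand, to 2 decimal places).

R1.20

Set it up as a linear program. Let x1 = kg of sorghum, x2 = kg of maize, x3 = kg of DDGS.
min 0.4x1 + 0.4x2 + 0.41x3 subject to:
  13.7x1 + 14.8x2 + 11.5x3 ≥ 36.4   (metabolisable energy)
  96x1 + 81x2 + 297x3 ≥ 699   (crude protein)
  2x1 + 2.7x2 + 7.2x3 ≥ 11.2   (lysine)
  x1, x2, x3 ≥ 0.
The optimal basis is {maize, DDGS}; sorghum drops out. Binding constraints: metabolisable energy and crude protein.
That vertex is x2 = 0.8003, x3 = 2.135.
Objective = 0.4·0.8003 + 0.41·2.135 = 1.1955.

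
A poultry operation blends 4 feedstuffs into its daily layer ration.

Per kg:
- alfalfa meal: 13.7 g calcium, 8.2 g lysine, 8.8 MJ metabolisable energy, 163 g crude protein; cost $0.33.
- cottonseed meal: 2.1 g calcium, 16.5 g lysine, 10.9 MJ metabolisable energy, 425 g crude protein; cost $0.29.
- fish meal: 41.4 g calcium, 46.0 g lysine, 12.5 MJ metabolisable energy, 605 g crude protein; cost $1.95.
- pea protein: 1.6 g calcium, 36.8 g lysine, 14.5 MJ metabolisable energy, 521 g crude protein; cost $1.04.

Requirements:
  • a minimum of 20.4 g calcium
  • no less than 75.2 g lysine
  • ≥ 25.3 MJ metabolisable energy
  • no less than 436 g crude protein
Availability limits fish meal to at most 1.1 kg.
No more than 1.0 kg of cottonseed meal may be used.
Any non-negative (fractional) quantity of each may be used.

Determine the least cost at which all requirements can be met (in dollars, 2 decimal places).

$2.06

This is a linear program. Let x1 = kg of alfalfa meal, x2 = kg of cottonseed meal, x3 = kg of fish meal, x4 = kg of pea protein.
Minimise 0.33x1 + 0.29x2 + 1.95x3 + 1.04x4 s.t.:
  13.7x1 + 2.1x2 + 41.4x3 + 1.6x4 ≥ 20.4   (calcium)
  8.2x1 + 16.5x2 + 46x3 + 36.8x4 ≥ 75.2   (lysine)
  8.8x1 + 10.9x2 + 12.5x3 + 14.5x4 ≥ 25.3   (metabolisable energy)
  163x1 + 425x2 + 605x3 + 521x4 ≥ 436   (crude protein)
  x3 ≤ 1.1
  x2 ≤ 1
  x1, x2, x3, x4 ≥ 0.
The cheapest feasible vertex uses only alfalfa meal, cottonseed meal, pea protein; fish meal is not used. There the calcium, lysine, the cottonseed meal cap constraints are tight.
Optimal quantities: alfalfa meal = 1.18 kg, cottonseed meal = 1 kg, pea protein = 1.332 kg.
Hence cost = 0.33·1.18 + 0.29·1 + 1.04·1.332 = $2.0647.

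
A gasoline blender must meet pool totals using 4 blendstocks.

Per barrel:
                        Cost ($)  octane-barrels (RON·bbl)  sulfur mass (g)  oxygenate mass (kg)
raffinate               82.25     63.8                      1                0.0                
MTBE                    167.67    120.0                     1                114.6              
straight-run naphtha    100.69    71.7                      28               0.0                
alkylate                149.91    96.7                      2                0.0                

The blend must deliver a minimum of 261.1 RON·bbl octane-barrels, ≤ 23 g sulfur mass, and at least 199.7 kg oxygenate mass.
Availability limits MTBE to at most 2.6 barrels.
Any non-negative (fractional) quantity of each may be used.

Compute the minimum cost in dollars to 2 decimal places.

$359.20

Set it up as a linear program. Let x1 = barrels of raffinate, x2 = barrels of MTBE, x3 = barrels of straight-run naphtha, x4 = barrels of alkylate.
Minimise 82.25x1 + 167.67x2 + 100.69x3 + 149.91x4 subject to:
  63.8x1 + 120x2 + 71.7x3 + 96.7x4 ≥ 261.1   (octane-barrels)
  1x1 + 1x2 + 28x3 + 2x4 ≤ 23   (sulfur mass)
  114.6x2 ≥ 199.7   (oxygenate mass)
  x2 ≤ 2.6
  x1, x2, x3, x4 ≥ 0.
At the optimum only raffinate, MTBE are positive (straight-run naphtha, alkylate = 0). The octane-barrels and oxygenate mass requirements are met with equality.
That vertex is x1 = 0.814891, x2 = 1.74258.
Cost = 82.25·0.814891 + 167.67·1.74258 = 359.2032.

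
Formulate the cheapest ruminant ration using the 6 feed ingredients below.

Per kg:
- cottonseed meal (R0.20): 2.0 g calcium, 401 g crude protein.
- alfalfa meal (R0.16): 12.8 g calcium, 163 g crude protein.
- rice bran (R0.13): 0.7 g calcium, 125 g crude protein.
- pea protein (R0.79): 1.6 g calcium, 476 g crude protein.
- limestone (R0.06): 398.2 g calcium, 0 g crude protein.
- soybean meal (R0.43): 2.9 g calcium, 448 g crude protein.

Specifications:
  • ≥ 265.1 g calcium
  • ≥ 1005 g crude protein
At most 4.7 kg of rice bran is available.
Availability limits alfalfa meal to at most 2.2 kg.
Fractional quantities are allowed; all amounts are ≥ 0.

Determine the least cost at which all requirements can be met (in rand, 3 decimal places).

Set it up as a linear program. Let x1 = kg of cottonseed meal, x2 = kg of alfalfa meal, x3 = kg of rice bran, x4 = kg of pea protein, x5 = kg of limestone, x6 = kg of soybean meal.
Minimise 0.2x1 + 0.16x2 + 0.13x3 + 0.79x4 + 0.06x5 + 0.43x6 with:
  2x1 + 12.8x2 + 0.7x3 + 1.6x4 + 398.2x5 + 2.9x6 ≥ 265.1   (calcium)
  401x1 + 163x2 + 125x3 + 476x4 + 448x6 ≥ 1005   (crude protein)
  x3 ≤ 4.7
  x2 ≤ 2.2
  x1, x2, x3, x4, x5, x6 ≥ 0.
At the optimum only cottonseed meal, limestone are positive (alfalfa meal, rice bran, pea protein, soybean meal = 0). The calcium and crude protein requirements are met with equality.
That vertex is x1 = 2.506, x5 = 0.6532.
Cost = 0.2·2.506 + 0.06·0.6532 = 0.54039.

R0.540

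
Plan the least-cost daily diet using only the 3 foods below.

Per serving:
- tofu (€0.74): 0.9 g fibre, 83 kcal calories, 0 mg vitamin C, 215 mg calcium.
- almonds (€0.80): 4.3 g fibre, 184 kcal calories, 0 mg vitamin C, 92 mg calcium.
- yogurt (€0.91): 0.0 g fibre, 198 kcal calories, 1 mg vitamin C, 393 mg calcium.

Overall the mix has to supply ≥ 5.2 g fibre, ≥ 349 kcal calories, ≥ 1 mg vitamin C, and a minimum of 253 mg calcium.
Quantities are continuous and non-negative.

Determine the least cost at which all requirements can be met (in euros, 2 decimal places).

€1.88

Let x1 = servings of tofu, x2 = servings of almonds, x3 = servings of yogurt.
Minimize 0.74x1 + 0.8x2 + 0.91x3 s.t.:
  0.9x1 + 4.3x2 ≥ 5.2   (fibre)
  83x1 + 184x2 + 198x3 ≥ 349   (calories)
  1x3 ≥ 1   (vitamin C)
  215x1 + 92x2 + 393x3 ≥ 253   (calcium)
  x1, x2, x3 ≥ 0.
The cheapest feasible vertex uses only almonds, yogurt; tofu is not used. There the fibre and vitamin C constraints are tight.
Optimal quantities: almonds = 1.209 servings, yogurt = 1 serving.
Total cost: 0.8·1.209 + 0.91·1 = 1.8772.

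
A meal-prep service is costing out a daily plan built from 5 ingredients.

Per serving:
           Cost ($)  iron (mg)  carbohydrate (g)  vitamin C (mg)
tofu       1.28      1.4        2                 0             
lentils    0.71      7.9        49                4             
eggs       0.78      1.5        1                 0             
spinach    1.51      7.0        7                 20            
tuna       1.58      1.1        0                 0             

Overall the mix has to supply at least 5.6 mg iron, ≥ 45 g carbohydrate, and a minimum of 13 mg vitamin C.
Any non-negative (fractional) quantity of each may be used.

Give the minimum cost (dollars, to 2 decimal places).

$1.33

Let x1 = servings of tofu, x2 = servings of lentils, x3 = servings of eggs, x4 = servings of spinach, x5 = servings of tuna.
Minimise 1.28x1 + 0.71x2 + 0.78x3 + 1.51x4 + 1.58x5 with:
  1.4x1 + 7.9x2 + 1.5x3 + 7x4 + 1.1x5 ≥ 5.6   (iron)
  2x1 + 49x2 + 1x3 + 7x4 ≥ 45   (carbohydrate)
  4x2 + 20x4 ≥ 13   (vitamin C)
  x1, x2, x3, x4, x5 ≥ 0.
The optimal basis is {lentils, spinach}; tofu, eggs, tuna drop out. There the carbohydrate and vitamin C constraints are tight.
That vertex is x2 = 0.8498, x4 = 0.48.
Total cost: 0.71·0.8498 + 1.51·0.48 = 1.3282.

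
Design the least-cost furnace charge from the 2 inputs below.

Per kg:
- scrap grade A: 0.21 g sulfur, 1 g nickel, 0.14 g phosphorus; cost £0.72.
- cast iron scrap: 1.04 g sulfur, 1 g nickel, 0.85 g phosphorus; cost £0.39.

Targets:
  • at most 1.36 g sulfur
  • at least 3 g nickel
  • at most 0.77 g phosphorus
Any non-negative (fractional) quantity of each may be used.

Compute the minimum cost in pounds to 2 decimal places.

This is a linear program. Let x1 = kg of scrap grade A, x2 = kg of cast iron scrap.
min 0.72x1 + 0.39x2 with:
  0.21x1 + 1.04x2 ≤ 1.36   (sulfur)
  1x1 + 1x2 ≥ 3   (nickel)
  0.14x1 + 0.85x2 ≤ 0.77   (phosphorus)
  x1, x2 ≥ 0.
Both inputs are positive at the optimum. The nickel and phosphorus requirements are met with equality.
That vertex is x1 = 2.507, x2 = 0.493.
Objective = 0.72·2.507 + 0.39·0.493 = 1.9973.

£2.00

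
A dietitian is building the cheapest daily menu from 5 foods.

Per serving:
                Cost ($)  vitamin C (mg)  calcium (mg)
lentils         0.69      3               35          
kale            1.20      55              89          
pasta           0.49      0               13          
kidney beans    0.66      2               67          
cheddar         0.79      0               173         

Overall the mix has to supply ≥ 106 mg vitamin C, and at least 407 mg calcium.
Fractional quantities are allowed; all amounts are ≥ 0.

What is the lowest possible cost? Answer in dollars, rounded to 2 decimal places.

$3.39

Treat it as an LP. Let x1 = servings of lentils, x2 = servings of kale, x3 = servings of pasta, x4 = servings of kidney beans, x5 = servings of cheddar.
Minimise 0.69x1 + 1.2x2 + 0.49x3 + 0.66x4 + 0.79x5 subject to:
  3x1 + 55x2 + 2x4 ≥ 106   (vitamin C)
  35x1 + 89x2 + 13x3 + 67x4 + 173x5 ≥ 407   (calcium)
  x1, x2, x3, x4, x5 ≥ 0.
The cheapest feasible vertex uses only kale, cheddar; lentils, pasta, kidney beans are not used. The vitamin C and calcium requirements are met with equality.
Optimal quantities: kale = 1.927 servings, cheddar = 1.361 servings.
Cost = 1.2·1.927 + 0.79·1.361 = 3.3876.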